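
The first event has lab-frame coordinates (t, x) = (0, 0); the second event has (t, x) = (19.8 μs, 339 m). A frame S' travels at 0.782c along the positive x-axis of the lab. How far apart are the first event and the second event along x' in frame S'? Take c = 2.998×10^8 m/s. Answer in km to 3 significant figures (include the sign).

Δx' ≈ -6.90 km

γ = 1/√(1 − 0.782²) = 1.6044
Δx' = γ(Δx − vΔt) = 1.6044 × (339 m − 0.782×(2.998×10^8 m/s)×19.8×10^-6 s)
= 1.6044 × (-4303.0 m) = -6.90 km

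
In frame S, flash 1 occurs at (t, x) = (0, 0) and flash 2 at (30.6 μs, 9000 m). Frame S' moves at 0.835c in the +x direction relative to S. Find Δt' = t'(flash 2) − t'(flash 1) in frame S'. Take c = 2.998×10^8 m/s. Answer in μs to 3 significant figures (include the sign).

γ = 1/√(1 − 0.835²) = 1.8174
Δt' = γ(Δt − vΔx/c²) = 1.8174 × (30.6 μs − 0.835×9000 m / (2.998×10^8 m/s))
= 1.8174 × (5.5333 μs) = 10.1 μs

Δt' ≈ 10.1 μs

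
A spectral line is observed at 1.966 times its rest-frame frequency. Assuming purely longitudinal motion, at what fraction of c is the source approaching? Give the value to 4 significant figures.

β ≈ 0.5889

f_obs/f_src = √((1+β)/(1−β)) = 1.966  ⇒  (1+β)/(1−β) = 3.86516
β = |1 − D²|/(1 + D²) = |1 − 3.86516|/(1 + 3.86516) = 0.5889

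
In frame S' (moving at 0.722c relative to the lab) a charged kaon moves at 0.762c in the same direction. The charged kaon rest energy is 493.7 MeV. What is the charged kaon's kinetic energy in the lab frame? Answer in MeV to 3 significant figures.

u_lab = (0.762 + 0.722)/(1 + 0.762×0.722) = 0.957318
γ = 1/√(1 − 0.957318²) = 3.4598
K = (γ − 1)m₀c² = (3.4598 − 1) × 493.7 = 2.4598 × 493.7 = 1210 MeV

K ≈ 1210 MeV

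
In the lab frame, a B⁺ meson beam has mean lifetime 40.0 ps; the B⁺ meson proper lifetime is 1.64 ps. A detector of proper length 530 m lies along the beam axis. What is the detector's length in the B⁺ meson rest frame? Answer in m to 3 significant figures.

L ≈ 21.7 m

Time dilation ⇒ γ = Δt/τ₀ = 40.0/1.64 = 24.390
Length contraction: L = L₀/γ = 530/24.390 = 21.7 m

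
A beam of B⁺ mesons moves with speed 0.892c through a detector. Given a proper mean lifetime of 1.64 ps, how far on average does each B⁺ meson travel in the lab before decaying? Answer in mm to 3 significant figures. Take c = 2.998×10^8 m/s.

γ = 1/√(1 − 0.892²) = 2.2122
Dilated lifetime: Δt = γτ₀ = 2.2122 × 1.64 ps = 3.6280 ps
d = vΔt = 0.892c × 3.6280 ps = 2.6742×10^8 m/s × 3.6280×10^-12 s = 0.970 mm

d ≈ 0.970 mm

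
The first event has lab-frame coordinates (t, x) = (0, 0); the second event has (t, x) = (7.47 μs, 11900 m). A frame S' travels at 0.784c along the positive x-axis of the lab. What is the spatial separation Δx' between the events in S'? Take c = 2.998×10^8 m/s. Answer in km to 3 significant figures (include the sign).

Δx' ≈ 16.3 km

γ = 1/√(1 − 0.784²) = 1.6109
Δx' = γ(Δx − vΔt) = 1.6109 × (11900 m − 0.784×(2.998×10^8 m/s)×7.47×10^-6 s)
= 1.6109 × (10144 m) = 16.3 km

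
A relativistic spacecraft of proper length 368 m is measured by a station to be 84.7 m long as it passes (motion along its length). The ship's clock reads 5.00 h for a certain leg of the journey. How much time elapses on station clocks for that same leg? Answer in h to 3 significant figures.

Δt ≈ 21.7 h

Length contraction ⇒ γ = L₀/L = 368/84.7 = 4.3447
Time dilation: Δt = γτ₀ = 4.3447 × 5.00 h = 21.7 h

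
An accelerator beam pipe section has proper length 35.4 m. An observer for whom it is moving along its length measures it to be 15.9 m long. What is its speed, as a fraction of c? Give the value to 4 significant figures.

β ≈ 0.8935

γ = L₀/L = 35.4/15.9 = 2.22642
β = √(1 − 1/γ²) = 0.8935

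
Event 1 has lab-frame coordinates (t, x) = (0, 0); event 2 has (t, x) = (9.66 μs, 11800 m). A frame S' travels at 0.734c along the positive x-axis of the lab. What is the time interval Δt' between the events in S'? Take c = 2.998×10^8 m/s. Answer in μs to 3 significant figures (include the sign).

γ = 1/√(1 − 0.734²) = 1.4724
Δt' = γ(Δt − vΔx/c²) = 1.4724 × (9.66 μs − 0.734×11800 m / (2.998×10^8 m/s))
= 1.4724 × (-19.230 μs) = -28.3 μs

Δt' ≈ -28.3 μs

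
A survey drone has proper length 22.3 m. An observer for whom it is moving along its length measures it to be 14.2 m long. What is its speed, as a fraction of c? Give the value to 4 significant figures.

β ≈ 0.7711

γ = L₀/L = 22.3/14.2 = 1.57042
β = √(1 − 1/γ²) = 0.7711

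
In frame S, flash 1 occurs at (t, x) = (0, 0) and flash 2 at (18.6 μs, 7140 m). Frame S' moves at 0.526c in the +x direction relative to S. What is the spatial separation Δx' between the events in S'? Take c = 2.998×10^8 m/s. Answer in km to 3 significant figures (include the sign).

γ = 1/√(1 − 0.526²) = 1.1758
Δx' = γ(Δx − vΔt) = 1.1758 × (7140 m − 0.526×(2.998×10^8 m/s)×18.6×10^-6 s)
= 1.1758 × (4206.9 m) = 4.95 km

Δx' ≈ 4.95 km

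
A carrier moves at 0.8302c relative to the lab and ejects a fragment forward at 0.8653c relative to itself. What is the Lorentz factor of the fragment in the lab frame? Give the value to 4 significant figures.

γ ≈ 6.150

u_lab = (0.8653 + 0.8302)/(1 + 0.8653×0.8302) = 1.6955/1.718372 = 0.9866897
γ = 1/√(1 − 0.9866897²) = 6.150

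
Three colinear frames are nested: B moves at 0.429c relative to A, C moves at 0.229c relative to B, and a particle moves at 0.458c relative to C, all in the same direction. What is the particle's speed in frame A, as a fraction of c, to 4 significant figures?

Compose boost 2: (0.229 + 0.429)/(1 + 0.229×0.429) = 0.6580/1.09824 = 0.599140
Compose boost 3: (0.458 + 0.599140)/(1 + 0.458×0.599140) = 1.05714/1.27441 = 0.8295

u ≈ 0.8295c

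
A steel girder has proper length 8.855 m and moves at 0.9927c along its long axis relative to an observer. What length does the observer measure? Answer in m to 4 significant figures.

L ≈ 1.068 m

γ = 1/√(1 − 0.9927²) = 8.29120
Length contraction: L = L₀/γ = 8.855/8.29120 = 1.068 m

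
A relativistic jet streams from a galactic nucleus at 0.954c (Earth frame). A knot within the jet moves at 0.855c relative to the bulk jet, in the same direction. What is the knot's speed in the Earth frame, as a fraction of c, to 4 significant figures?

u ≈ 0.9963c

Relativistic velocity addition: u = (u' + v)/(1 + u'v/c²)
= (0.855 + 0.954)/(1 + 0.855×0.954) = 1.809/1.81567 = 0.9963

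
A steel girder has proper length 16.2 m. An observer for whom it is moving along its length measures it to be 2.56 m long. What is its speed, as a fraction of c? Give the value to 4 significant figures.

γ = L₀/L = 16.2/2.56 = 6.32812
β = √(1 − 1/γ²) = 0.9874

β ≈ 0.9874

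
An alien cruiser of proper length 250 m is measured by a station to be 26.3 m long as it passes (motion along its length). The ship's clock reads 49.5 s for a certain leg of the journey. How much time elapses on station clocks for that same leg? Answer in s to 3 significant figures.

Length contraction ⇒ γ = L₀/L = 250/26.3 = 9.5057
Time dilation: Δt = γτ₀ = 9.5057 × 49.5 s = 471 s

Δt ≈ 471 s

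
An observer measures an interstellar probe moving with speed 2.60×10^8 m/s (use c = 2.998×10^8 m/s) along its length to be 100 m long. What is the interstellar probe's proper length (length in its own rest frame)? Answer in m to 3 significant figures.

L₀ ≈ 201 m

β = v/c = 2.60×10^8 / 2.998×10^8 = 0.86724
γ = 1/√(1 − 0.86724²) = 2.0085
L₀ = γL = 2.0085 × 100 = 201 m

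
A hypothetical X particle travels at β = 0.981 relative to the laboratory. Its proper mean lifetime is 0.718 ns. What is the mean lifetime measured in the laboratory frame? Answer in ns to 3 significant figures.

γ = 1/√(1 − 0.981²) = 5.1544
Time dilation: Δt = γτ₀ = 5.1544 × 0.718 ns = 3.70 ns

Δt ≈ 3.70 ns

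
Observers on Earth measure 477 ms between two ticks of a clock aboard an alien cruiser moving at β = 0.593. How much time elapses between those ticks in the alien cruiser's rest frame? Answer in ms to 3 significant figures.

γ = 1/√(1 − 0.593²) = 1.2419
Proper time: τ₀ = Δt/γ = 477/1.2419 = 384 ms

τ₀ ≈ 384 ms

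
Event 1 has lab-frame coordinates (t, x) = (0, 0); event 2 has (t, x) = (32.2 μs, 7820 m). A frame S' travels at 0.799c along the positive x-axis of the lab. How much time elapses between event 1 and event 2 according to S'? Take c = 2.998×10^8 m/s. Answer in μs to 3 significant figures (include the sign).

Δt' ≈ 18.9 μs

γ = 1/√(1 − 0.799²) = 1.6630
Δt' = γ(Δt − vΔx/c²) = 1.6630 × (32.2 μs − 0.799×7820 m / (2.998×10^8 m/s))
= 1.6630 × (11.359 μs) = 18.9 μs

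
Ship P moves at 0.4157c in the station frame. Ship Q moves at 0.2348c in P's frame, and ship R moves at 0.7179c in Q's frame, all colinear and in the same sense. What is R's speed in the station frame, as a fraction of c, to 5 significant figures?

u ≈ 0.91939c

Compose boost 2: (0.2348 + 0.4157)/(1 + 0.2348×0.4157) = 0.65050/1.097606 = 0.5926533
Compose boost 3: (0.7179 + 0.5926533)/(1 + 0.7179×0.5926533) = 1.310553/1.425466 = 0.91939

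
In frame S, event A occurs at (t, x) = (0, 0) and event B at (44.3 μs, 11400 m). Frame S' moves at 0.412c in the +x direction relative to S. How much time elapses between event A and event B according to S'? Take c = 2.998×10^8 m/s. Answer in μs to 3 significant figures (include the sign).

Δt' ≈ 31.4 μs

γ = 1/√(1 − 0.412²) = 1.0975
Δt' = γ(Δt − vΔx/c²) = 1.0975 × (44.3 μs − 0.412×11400 m / (2.998×10^8 m/s))
= 1.0975 × (28.634 μs) = 31.4 μs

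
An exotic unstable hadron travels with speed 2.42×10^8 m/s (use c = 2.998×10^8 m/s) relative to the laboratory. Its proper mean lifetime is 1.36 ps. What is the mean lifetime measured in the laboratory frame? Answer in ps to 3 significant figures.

β = v/c = 2.42×10^8 / 2.998×10^8 = 0.80720
γ = 1/√(1 − 0.80720²) = 1.6941
Time dilation: Δt = γτ₀ = 1.6941 × 1.36 ps = 2.30 ps

Δt ≈ 2.30 ps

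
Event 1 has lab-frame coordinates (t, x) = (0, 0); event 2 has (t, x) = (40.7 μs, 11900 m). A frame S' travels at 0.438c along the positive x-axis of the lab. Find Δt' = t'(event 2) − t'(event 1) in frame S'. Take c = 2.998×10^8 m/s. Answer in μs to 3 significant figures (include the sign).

γ = 1/√(1 − 0.438²) = 1.1124
Δt' = γ(Δt − vΔx/c²) = 1.1124 × (40.7 μs − 0.438×11900 m / (2.998×10^8 m/s))
= 1.1124 × (23.314 μs) = 25.9 μs

Δt' ≈ 25.9 μs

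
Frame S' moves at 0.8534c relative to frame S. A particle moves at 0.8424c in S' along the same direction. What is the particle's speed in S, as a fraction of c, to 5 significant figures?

u ≈ 0.98656c

Relativistic velocity addition: u = (u' + v)/(1 + u'v/c²)
= (0.8424 + 0.8534)/(1 + 0.8424×0.8534) = 1.6958/1.718904 = 0.98656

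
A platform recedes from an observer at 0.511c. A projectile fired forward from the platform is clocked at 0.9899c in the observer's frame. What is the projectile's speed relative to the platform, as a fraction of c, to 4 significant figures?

u' ≈ 0.9691c

Inverse velocity addition: u' = (u − v)/(1 − uv/c²)
= (0.9899 − 0.511)/(1 − 0.9899×0.511) = 0.4789/0.494161 = 0.9691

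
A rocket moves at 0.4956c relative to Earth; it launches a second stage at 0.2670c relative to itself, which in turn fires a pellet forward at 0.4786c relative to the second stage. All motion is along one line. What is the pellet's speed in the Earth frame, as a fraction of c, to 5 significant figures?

u ≈ 0.87125c

Compose boost 2: (0.2670 + 0.4956)/(1 + 0.2670×0.4956) = 0.76260/1.132325 = 0.6734814
Compose boost 3: (0.4786 + 0.6734814)/(1 + 0.4786×0.6734814) = 1.152081/1.322328 = 0.87125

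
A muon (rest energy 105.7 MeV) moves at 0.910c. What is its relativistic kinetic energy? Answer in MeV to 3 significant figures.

K ≈ 149 MeV

γ = 1/√(1 − 0.910²) = 2.4119
K = (γ − 1)m₀c² = (2.4119 − 1) × 105.7 MeV = 1.4119 × 105.7 MeV = 149 MeV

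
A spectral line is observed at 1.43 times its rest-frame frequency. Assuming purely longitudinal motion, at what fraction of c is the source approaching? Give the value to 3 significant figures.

β ≈ 0.343

f_obs/f_src = √((1+β)/(1−β)) = 1.43  ⇒  (1+β)/(1−β) = 2.0449
β = |1 − D²|/(1 + D²) = |1 − 2.0449|/(1 + 2.0449) = 0.343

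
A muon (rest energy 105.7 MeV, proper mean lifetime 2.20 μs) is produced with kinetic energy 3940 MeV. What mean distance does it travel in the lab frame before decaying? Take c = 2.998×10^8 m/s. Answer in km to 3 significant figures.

d ≈ 25.2 km

γ = 1 + K/(m₀c²) = 1 + 3940/105.7 = 38.275
β = √(1 − 1/γ²) = 0.99966
Dilated lifetime: γτ₀ = 38.275 × 2.20 μs = 84.206 μs
d = βc·γτ₀ = 0.99966 × (2.998×10^8 m/s) × 8.4206×10^-5 s = 25.2 km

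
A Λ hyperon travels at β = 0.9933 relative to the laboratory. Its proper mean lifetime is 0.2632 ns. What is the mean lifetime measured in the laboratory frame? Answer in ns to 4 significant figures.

Δt ≈ 2.278 ns

γ = 1/√(1 − 0.9933²) = 8.65319
Time dilation: Δt = γτ₀ = 8.65319 × 0.2632 ns = 2.278 ns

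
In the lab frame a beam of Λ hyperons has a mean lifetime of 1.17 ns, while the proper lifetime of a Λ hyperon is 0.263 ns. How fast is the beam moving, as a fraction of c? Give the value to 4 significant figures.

β ≈ 0.9744

γ = Δt/τ₀ = 1.17/0.263 = 4.44867
β = √(1 − 1/γ²) = √(1 − 1/4.44867²) = 0.9744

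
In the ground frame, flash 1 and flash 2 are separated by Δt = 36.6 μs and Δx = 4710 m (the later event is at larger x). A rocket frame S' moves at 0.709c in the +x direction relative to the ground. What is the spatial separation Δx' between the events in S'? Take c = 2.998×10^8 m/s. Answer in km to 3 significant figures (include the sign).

γ = 1/√(1 − 0.709²) = 1.4180
Δx' = γ(Δx − vΔt) = 1.4180 × (4710 m − 0.709×(2.998×10^8 m/s)×36.6×10^-6 s)
= 1.4180 × (-3069.6 m) = -4.35 km

Δx' ≈ -4.35 km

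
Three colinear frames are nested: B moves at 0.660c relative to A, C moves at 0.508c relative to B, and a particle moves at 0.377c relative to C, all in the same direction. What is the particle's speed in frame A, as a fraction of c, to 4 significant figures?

u ≈ 0.9413c

Compose boost 2: (0.508 + 0.660)/(1 + 0.508×0.660) = 1.168/1.33528 = 0.874723
Compose boost 3: (0.377 + 0.874723)/(1 + 0.377×0.874723) = 1.25172/1.32977 = 0.9413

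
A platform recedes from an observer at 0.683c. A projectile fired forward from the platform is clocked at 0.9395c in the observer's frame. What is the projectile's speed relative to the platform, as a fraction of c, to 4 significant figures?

Inverse velocity addition: u' = (u − v)/(1 − uv/c²)
= (0.9395 − 0.683)/(1 − 0.9395×0.683) = 0.2565/0.358321 = 0.7158

u' ≈ 0.7158c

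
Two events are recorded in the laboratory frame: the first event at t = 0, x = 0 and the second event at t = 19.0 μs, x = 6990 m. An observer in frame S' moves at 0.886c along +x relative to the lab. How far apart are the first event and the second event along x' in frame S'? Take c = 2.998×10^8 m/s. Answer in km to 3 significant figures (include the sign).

Δx' ≈ 4.19 km

γ = 1/√(1 − 0.886²) = 2.1566
Δx' = γ(Δx − vΔt) = 2.1566 × (6990 m − 0.886×(2.998×10^8 m/s)×19.0×10^-6 s)
= 2.1566 × (1943.2 m) = 4.19 km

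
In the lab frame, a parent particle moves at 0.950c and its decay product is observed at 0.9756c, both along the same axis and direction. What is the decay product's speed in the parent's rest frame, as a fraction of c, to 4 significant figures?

Inverse velocity addition: u' = (u − v)/(1 − uv/c²)
= (0.9756 − 0.950)/(1 − 0.9756×0.950) = 0.02560/0.0731800 = 0.3498

u' ≈ 0.3498c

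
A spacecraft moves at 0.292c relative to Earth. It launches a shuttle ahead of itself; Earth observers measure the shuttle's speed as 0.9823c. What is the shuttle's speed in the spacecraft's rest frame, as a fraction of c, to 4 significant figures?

Inverse velocity addition: u' = (u − v)/(1 − uv/c²)
= (0.9823 − 0.292)/(1 − 0.9823×0.292) = 0.6903/0.713168 = 0.9679

u' ≈ 0.9679c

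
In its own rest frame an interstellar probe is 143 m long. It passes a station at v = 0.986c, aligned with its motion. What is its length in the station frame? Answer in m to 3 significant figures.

L ≈ 23.8 m

γ = 1/√(1 − 0.986²) = 5.9972
Length contraction: L = L₀/γ = 143/5.9972 = 23.8 m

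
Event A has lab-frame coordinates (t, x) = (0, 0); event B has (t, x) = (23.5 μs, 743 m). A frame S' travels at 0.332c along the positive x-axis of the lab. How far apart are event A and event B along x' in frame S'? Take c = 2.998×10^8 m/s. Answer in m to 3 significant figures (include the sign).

Δx' ≈ -1690 m

γ = 1/√(1 − 0.332²) = 1.0601
Δx' = γ(Δx − vΔt) = 1.0601 × (743 m − 0.332×(2.998×10^8 m/s)×23.5×10^-6 s)
= 1.0601 × (-1596.0 m) = -1690 m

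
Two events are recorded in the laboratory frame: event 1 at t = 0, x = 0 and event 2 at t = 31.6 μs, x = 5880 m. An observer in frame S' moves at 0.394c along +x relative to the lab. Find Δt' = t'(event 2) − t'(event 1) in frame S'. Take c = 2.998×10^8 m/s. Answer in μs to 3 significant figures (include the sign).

γ = 1/√(1 − 0.394²) = 1.0880
Δt' = γ(Δt − vΔx/c²) = 1.0880 × (31.6 μs − 0.394×5880 m / (2.998×10^8 m/s))
= 1.0880 × (23.872 μs) = 26.0 μs

Δt' ≈ 26.0 μs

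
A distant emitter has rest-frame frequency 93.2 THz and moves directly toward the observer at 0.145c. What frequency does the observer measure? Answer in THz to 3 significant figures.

Relativistic Doppler: f_obs = f_src √((1+β)/(1−β))
= 93.2 × √(1.1450/0.85500) = 93.2 × 1.1572 = 108 THz

f_obs ≈ 108 THz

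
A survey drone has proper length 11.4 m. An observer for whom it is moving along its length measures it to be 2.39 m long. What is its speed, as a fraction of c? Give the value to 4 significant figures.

β ≈ 0.9778

γ = L₀/L = 11.4/2.39 = 4.76987
β = √(1 − 1/γ²) = 0.9778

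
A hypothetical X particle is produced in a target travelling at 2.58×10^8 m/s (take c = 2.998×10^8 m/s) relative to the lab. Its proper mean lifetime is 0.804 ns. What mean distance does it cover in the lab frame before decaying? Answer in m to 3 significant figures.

β = v/c = 2.58×10^8 / 2.998×10^8 = 0.86057
γ = 1/√(1 − 0.86057²) = 1.9634
Dilated lifetime: Δt = γτ₀ = 1.9634 × 0.804 ns = 1.5786 ns
d = vΔt = 0.86057c × 1.5786 ns = 2.5800×10^8 m/s × 1.5786×10^-9 s = 0.407 m

d ≈ 0.407 m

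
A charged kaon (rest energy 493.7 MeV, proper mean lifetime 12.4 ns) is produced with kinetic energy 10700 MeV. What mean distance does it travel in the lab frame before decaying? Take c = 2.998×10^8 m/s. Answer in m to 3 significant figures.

d ≈ 84.2 m

γ = 1 + K/(m₀c²) = 1 + 10700/493.7 = 22.673
β = √(1 − 1/γ²) = 0.99903
Dilated lifetime: γτ₀ = 22.673 × 12.4 ns = 281.15 ns
d = βc·γτ₀ = 0.99903 × (2.998×10^8 m/s) × 2.8115×10^-7 s = 84.2 m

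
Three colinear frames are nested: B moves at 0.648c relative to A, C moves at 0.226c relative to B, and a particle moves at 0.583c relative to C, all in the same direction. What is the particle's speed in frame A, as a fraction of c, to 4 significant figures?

Compose boost 2: (0.226 + 0.648)/(1 + 0.226×0.648) = 0.8740/1.14645 = 0.762355
Compose boost 3: (0.583 + 0.762355)/(1 + 0.583×0.762355) = 1.34535/1.44445 = 0.9314

u ≈ 0.9314c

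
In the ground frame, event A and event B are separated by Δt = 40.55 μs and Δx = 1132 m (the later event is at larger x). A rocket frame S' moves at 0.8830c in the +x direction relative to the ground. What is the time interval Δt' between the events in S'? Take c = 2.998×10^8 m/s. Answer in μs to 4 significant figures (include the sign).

Δt' ≈ 79.29 μs

γ = 1/√(1 − 0.8830²) = 2.13050
Δt' = γ(Δt − vΔx/c²) = 2.13050 × (40.55 μs − 0.8830×1132 m / (2.998×10^8 m/s))
= 2.13050 × (37.2159 μs) = 79.29 μs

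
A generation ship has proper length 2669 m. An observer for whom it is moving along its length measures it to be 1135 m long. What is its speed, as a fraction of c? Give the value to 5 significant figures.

γ = L₀/L = 2669/1135 = 2.351542
β = √(1 − 1/γ²) = 0.90507

β ≈ 0.90507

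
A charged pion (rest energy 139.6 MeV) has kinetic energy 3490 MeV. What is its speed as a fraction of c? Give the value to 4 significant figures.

β ≈ 0.9993

γ = 1 + K/(m₀c²) = 1 + 3490/139.6 = 26.0000
β = √(1 − 1/γ²) = 0.9993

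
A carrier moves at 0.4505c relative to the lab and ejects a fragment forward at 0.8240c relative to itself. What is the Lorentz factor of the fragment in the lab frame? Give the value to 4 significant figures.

γ ≈ 2.711

u_lab = (0.8240 + 0.4505)/(1 + 0.8240×0.4505) = 1.2745/1.371212 = 0.9294697
γ = 1/√(1 − 0.9294697²) = 2.711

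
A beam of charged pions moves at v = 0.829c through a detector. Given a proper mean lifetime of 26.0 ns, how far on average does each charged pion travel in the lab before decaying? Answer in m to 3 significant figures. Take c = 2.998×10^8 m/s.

d ≈ 11.6 m

γ = 1/√(1 − 0.829²) = 1.7881
Dilated lifetime: Δt = γτ₀ = 1.7881 × 26.0 ns = 46.491 ns
d = vΔt = 0.829c × 46.491 ns = 2.4853×10^8 m/s × 4.6491×10^-8 s = 11.6 m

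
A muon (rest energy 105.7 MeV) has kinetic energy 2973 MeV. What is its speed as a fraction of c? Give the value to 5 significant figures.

γ = 1 + K/(m₀c²) = 1 + 2973/105.7 = 29.12677
β = √(1 − 1/γ²) = 0.99941

β ≈ 0.99941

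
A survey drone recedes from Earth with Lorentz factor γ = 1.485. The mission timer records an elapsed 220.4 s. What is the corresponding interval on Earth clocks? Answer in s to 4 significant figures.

Δt ≈ 327.3 s

γ = 1.485 (given)
Time dilation: Δt = γτ₀ = 1.485 × 220.4 s = 327.3 s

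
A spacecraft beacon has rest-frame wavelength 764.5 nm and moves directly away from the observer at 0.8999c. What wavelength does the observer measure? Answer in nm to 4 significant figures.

λ_obs ≈ 3331 nm

Relativistic Doppler: λ_obs = λ_src √((1+β)/(1−β))
= 764.5 × √(1.89990/0.100100) = 764.5 × 4.35661 = 3331 nm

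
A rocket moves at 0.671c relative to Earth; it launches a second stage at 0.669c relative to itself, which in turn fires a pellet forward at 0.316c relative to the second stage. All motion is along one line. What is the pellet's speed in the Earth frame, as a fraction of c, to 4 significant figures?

Compose boost 2: (0.669 + 0.671)/(1 + 0.669×0.671) = 1.340/1.44890 = 0.924840
Compose boost 3: (0.316 + 0.924840)/(1 + 0.316×0.924840) = 1.24084/1.29225 = 0.9602

u ≈ 0.9602c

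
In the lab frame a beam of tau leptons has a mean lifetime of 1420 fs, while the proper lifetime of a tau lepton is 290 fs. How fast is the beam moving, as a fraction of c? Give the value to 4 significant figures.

β ≈ 0.9789

γ = Δt/τ₀ = 1420/290 = 4.89655
β = √(1 − 1/γ²) = √(1 − 1/4.89655²) = 0.9789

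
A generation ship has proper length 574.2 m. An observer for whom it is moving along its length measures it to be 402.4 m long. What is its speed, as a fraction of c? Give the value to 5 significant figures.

β ≈ 0.71336

γ = L₀/L = 574.2/402.4 = 1.426938
β = √(1 − 1/γ²) = 0.71336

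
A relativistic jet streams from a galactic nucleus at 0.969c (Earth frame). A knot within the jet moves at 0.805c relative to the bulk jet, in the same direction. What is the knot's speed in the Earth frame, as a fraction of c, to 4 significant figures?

u ≈ 0.9966c

Relativistic velocity addition: u = (u' + v)/(1 + u'v/c²)
= (0.805 + 0.969)/(1 + 0.805×0.969) = 1.774/1.78004 = 0.9966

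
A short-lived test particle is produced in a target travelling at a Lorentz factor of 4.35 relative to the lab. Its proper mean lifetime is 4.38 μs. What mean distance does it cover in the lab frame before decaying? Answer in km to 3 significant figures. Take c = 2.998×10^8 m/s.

β = √(1 − 1/γ²) = √(1 − 1/4.35²) = 0.97322
Dilated lifetime: Δt = γτ₀ = 4.35 × 4.38 μs = 19.053 μs
d = vΔt = 0.97322c × 19.053 μs = 2.9177×10^8 m/s × 1.9053×10^-5 s = 5.56 km

d ≈ 5.56 km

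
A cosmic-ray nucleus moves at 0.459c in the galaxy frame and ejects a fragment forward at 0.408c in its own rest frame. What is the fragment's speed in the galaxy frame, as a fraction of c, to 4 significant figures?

u ≈ 0.7302c

Compose boost 2: (0.408 + 0.459)/(1 + 0.408×0.459) = 0.8670/1.18727 = 0.7302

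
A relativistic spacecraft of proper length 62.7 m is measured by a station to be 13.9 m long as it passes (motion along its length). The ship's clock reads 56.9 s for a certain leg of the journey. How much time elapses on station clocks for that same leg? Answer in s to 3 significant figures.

Length contraction ⇒ γ = L₀/L = 62.7/13.9 = 4.5108
Time dilation: Δt = γτ₀ = 4.5108 × 56.9 s = 257 s

Δt ≈ 257 s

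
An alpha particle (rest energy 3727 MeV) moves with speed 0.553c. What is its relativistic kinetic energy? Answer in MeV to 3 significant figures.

γ = 1/√(1 − 0.553²) = 1.2002
K = (γ − 1)m₀c² = (1.2002 − 1) × 3727 MeV = 0.20022 × 3727 MeV = 746 MeV

K ≈ 746 MeV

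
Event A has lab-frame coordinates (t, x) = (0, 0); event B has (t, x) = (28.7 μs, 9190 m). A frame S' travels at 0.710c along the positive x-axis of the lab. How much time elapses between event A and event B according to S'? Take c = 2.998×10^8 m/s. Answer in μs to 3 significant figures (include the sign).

Δt' ≈ 9.85 μs

γ = 1/√(1 − 0.710²) = 1.4200
Δt' = γ(Δt − vΔx/c²) = 1.4200 × (28.7 μs − 0.710×9190 m / (2.998×10^8 m/s))
= 1.4200 × (6.9358 μs) = 9.85 μs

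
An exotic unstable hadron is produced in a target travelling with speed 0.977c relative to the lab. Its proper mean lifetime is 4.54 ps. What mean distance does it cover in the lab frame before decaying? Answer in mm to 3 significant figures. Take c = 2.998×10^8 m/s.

γ = 1/√(1 − 0.977²) = 4.6896
Dilated lifetime: Δt = γτ₀ = 4.6896 × 4.54 ps = 21.291 ps
d = vΔt = 0.977c × 21.291 ps = 2.9290×10^8 m/s × 2.1291×10^-11 s = 6.24 mm

d ≈ 6.24 mm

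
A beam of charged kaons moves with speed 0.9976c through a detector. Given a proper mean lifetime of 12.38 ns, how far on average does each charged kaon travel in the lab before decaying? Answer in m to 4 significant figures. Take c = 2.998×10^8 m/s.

γ = 1/√(1 − 0.9976²) = 14.4424
Dilated lifetime: Δt = γτ₀ = 14.4424 × 12.38 ns = 178.797 ns
d = vΔt = 0.9976c × 178.797 ns = 2.99080×10^8 m/s × 1.78797×10^-7 s = 53.47 m

d ≈ 53.47 m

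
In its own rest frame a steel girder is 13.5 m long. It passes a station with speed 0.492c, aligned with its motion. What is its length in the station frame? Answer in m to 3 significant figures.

L ≈ 11.8 m

γ = 1/√(1 − 0.492²) = 1.1486
Length contraction: L = L₀/γ = 13.5/1.1486 = 11.8 m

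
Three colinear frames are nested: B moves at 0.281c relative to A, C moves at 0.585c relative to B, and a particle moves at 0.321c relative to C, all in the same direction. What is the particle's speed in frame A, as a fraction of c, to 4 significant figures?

u ≈ 0.8595c

Compose boost 2: (0.585 + 0.281)/(1 + 0.585×0.281) = 0.8660/1.16439 = 0.743740
Compose boost 3: (0.321 + 0.743740)/(1 + 0.321×0.743740) = 1.06474/1.23874 = 0.8595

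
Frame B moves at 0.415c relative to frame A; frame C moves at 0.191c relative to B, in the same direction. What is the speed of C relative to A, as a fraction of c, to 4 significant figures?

Compose boost 2: (0.191 + 0.415)/(1 + 0.191×0.415) = 0.6060/1.07926 = 0.5615

u ≈ 0.5615c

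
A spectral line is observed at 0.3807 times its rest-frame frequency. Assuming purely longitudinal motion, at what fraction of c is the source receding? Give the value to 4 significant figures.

f_obs/f_src = √((1−β)/(1+β)) = 0.3807  ⇒  (1−β)/(1+β) = 0.144932
β = |1 − D²|/(1 + D²) = |1 − 0.144932|/(1 + 0.144932) = 0.7468

β ≈ 0.7468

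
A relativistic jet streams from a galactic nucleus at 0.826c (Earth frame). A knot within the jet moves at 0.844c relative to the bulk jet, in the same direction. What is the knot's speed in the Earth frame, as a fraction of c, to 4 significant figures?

Relativistic velocity addition: u = (u' + v)/(1 + u'v/c²)
= (0.844 + 0.826)/(1 + 0.844×0.826) = 1.670/1.69714 = 0.9840

u ≈ 0.9840c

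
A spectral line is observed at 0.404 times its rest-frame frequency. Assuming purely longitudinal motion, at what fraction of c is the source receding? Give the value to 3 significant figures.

β ≈ 0.719

f_obs/f_src = √((1−β)/(1+β)) = 0.404  ⇒  (1−β)/(1+β) = 0.16322
β = |1 − D²|/(1 + D²) = |1 − 0.16322|/(1 + 0.16322) = 0.719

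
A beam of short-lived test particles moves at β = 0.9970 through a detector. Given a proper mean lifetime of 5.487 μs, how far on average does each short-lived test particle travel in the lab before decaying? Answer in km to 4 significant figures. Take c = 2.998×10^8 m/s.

γ = 1/√(1 − 0.9970²) = 12.9196
Dilated lifetime: Δt = γτ₀ = 12.9196 × 5.487 μs = 70.8901 μs
d = vΔt = 0.9970c × 70.8901 μs = 2.98901×10^8 m/s × 7.08901×10^-5 s = 21.19 km

d ≈ 21.19 km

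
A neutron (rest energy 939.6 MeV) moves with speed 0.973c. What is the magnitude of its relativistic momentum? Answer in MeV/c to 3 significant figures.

γ = 1/√(1 − 0.973²) = 4.3327
p = γβm₀c = 4.3327 × 0.973 × 939.6 MeV/c = 3960 MeV/c

p ≈ 3960 MeV/c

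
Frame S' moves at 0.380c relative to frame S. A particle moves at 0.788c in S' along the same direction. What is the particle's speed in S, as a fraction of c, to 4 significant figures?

u ≈ 0.8988c

Relativistic velocity addition: u = (u' + v)/(1 + u'v/c²)
= (0.788 + 0.380)/(1 + 0.788×0.380) = 1.168/1.29944 = 0.8988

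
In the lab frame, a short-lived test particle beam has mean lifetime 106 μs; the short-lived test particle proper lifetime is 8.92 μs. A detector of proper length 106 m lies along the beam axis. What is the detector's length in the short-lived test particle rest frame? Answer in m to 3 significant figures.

L ≈ 8.92 m

Time dilation ⇒ γ = Δt/τ₀ = 106/8.92 = 11.883
Length contraction: L = L₀/γ = 106/11.883 = 8.92 m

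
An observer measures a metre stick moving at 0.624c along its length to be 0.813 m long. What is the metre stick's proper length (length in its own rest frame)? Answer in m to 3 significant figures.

L₀ ≈ 1.04 m

γ = 1/√(1 − 0.624²) = 1.2797
L₀ = γL = 1.2797 × 0.813 = 1.04 m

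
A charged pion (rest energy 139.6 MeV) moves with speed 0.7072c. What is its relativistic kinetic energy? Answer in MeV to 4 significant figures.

K ≈ 57.85 MeV

γ = 1/√(1 − 0.7072²) = 1.41440
K = (γ − 1)m₀c² = (1.41440 − 1) × 139.6 MeV = 0.414400 × 139.6 MeV = 57.85 MeV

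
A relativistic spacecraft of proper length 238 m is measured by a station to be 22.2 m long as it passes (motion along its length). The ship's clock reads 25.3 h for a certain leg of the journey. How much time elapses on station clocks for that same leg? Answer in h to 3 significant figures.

Length contraction ⇒ γ = L₀/L = 238/22.2 = 10.721
Time dilation: Δt = γτ₀ = 10.721 × 25.3 h = 271 h

Δt ≈ 271 h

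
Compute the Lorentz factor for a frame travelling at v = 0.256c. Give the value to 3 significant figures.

γ = 1/√(1 − β²) = 1/√(1 − 0.256²) = 1/√(0.93446) = 1.03

γ ≈ 1.03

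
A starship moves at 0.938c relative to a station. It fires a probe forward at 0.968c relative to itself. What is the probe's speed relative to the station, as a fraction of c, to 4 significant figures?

Relativistic velocity addition: u = (u' + v)/(1 + u'v/c²)
= (0.968 + 0.938)/(1 + 0.968×0.938) = 1.906/1.90798 = 0.9990

u ≈ 0.9990c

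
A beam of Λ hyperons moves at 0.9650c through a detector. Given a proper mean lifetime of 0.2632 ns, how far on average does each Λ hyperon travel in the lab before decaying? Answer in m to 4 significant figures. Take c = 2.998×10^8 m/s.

γ = 1/√(1 − 0.9650²) = 3.81316
Dilated lifetime: Δt = γτ₀ = 3.81316 × 0.2632 ns = 1.00362 ns
d = vΔt = 0.9650c × 1.00362 ns = 2.89307×10^8 m/s × 1.00362×10^-9 s = 0.2904 m

d ≈ 0.2904 m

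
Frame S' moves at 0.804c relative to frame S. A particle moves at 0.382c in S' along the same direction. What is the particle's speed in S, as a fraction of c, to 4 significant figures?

u ≈ 0.9073c

Relativistic velocity addition: u = (u' + v)/(1 + u'v/c²)
= (0.382 + 0.804)/(1 + 0.382×0.804) = 1.186/1.30713 = 0.9073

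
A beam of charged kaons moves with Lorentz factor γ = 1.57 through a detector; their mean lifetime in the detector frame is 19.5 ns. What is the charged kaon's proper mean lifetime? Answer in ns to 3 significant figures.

γ = 1.57 (given)
Proper time: τ₀ = Δt/γ = 19.5/1.57 = 12.4 ns

τ₀ ≈ 12.4 ns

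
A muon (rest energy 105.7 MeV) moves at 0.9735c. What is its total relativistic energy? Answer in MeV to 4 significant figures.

γ = 1/√(1 − 0.9735²) = 4.37279
E = γm₀c² = 4.37279 × 105.7 MeV = 462.2 MeV

E ≈ 462.2 MeV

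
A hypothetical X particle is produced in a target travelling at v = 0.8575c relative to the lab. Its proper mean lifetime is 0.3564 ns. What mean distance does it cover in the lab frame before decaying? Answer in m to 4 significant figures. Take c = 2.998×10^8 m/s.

γ = 1/√(1 − 0.8575²) = 1.94370
Dilated lifetime: Δt = γτ₀ = 1.94370 × 0.3564 ns = 0.692733 ns
d = vΔt = 0.8575c × 0.692733 ns = 2.57078×10^8 m/s × 6.92733×10^-10 s = 0.1781 m

d ≈ 0.1781 m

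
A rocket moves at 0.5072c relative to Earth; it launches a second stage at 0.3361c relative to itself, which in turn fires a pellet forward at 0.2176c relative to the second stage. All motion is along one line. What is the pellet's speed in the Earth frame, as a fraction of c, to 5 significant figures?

u ≈ 0.81094c

Compose boost 2: (0.3361 + 0.5072)/(1 + 0.3361×0.5072) = 0.84330/1.170470 = 0.7204799
Compose boost 3: (0.2176 + 0.7204799)/(1 + 0.2176×0.7204799) = 0.9380799/1.156776 = 0.81094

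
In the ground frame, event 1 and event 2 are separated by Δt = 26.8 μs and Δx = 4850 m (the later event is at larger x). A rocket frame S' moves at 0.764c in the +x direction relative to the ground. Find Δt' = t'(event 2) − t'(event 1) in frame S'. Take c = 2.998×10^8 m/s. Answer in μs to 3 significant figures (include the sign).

Δt' ≈ 22.4 μs

γ = 1/√(1 − 0.764²) = 1.5499
Δt' = γ(Δt − vΔx/c²) = 1.5499 × (26.8 μs − 0.764×4850 m / (2.998×10^8 m/s))
= 1.5499 × (14.440 μs) = 22.4 μs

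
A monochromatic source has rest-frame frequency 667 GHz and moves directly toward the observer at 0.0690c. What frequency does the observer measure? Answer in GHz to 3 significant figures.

Relativistic Doppler: f_obs = f_src √((1+β)/(1−β))
= 667 × √(1.0690/0.93100) = 667 × 1.0716 = 715 GHz

f_obs ≈ 715 GHz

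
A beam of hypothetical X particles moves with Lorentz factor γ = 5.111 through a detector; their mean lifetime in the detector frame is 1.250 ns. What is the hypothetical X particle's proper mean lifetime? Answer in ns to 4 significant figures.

τ₀ ≈ 0.2446 ns

γ = 5.111 (given)
Proper time: τ₀ = Δt/γ = 1.250/5.111 = 0.2446 ns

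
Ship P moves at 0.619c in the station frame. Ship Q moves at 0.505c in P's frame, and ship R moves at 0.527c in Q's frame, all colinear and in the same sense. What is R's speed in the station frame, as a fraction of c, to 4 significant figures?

Compose boost 2: (0.505 + 0.619)/(1 + 0.505×0.619) = 1.124/1.31259 = 0.856319
Compose boost 3: (0.527 + 0.856319)/(1 + 0.527×0.856319) = 1.38332/1.45128 = 0.9532

u ≈ 0.9532c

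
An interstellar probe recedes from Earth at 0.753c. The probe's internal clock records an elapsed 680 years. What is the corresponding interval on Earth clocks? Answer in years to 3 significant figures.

γ = 1/√(1 − 0.753²) = 1.5197
Time dilation: Δt = γτ₀ = 1.5197 × 680 years = 1030 years

Δt ≈ 1030 years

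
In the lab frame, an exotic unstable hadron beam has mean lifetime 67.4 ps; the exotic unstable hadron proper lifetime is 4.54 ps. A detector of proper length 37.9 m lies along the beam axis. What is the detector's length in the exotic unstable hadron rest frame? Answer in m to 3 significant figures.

L ≈ 2.55 m

Time dilation ⇒ γ = Δt/τ₀ = 67.4/4.54 = 14.846
Length contraction: L = L₀/γ = 37.9/14.846 = 2.55 m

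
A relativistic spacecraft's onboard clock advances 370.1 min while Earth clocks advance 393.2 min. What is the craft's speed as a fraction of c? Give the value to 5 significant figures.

β ≈ 0.33771

γ = Δt/τ₀ = 393.2/370.1 = 1.062416
β = √(1 − 1/γ²) = √(1 − 1/1.062416²) = 0.33771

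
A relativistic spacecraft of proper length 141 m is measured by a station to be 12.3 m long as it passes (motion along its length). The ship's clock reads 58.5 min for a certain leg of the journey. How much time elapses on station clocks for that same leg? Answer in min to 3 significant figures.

Length contraction ⇒ γ = L₀/L = 141/12.3 = 11.463
Time dilation: Δt = γτ₀ = 11.463 × 58.5 min = 671 min

Δt ≈ 671 min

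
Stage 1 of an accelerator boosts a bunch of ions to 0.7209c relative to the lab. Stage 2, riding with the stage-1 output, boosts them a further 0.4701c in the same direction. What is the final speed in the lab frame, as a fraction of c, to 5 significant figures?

Compose boost 2: (0.4701 + 0.7209)/(1 + 0.4701×0.7209) = 1.1910/1.338895 = 0.88954

u ≈ 0.88954c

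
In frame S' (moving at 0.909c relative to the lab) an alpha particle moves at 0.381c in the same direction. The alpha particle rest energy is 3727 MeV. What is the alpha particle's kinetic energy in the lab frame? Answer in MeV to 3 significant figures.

K ≈ 9290 MeV

u_lab = (0.381 + 0.909)/(1 + 0.381×0.909) = 0.958161
γ = 1/√(1 − 0.958161²) = 3.4937
K = (γ − 1)m₀c² = (3.4937 − 1) × 3727 = 2.4937 × 3727 = 9290 MeV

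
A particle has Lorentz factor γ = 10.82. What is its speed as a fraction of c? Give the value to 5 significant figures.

β = √(1 − 1/γ²) = √(1 − 1/10.82²) = √(0.9914583) = 0.99572

β ≈ 0.99572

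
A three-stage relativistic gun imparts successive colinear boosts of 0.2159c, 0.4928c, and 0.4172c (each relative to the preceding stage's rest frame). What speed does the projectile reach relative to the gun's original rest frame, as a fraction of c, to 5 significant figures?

Compose boost 2: (0.4928 + 0.2159)/(1 + 0.4928×0.2159) = 0.70870/1.106396 = 0.6405485
Compose boost 3: (0.4172 + 0.6405485)/(1 + 0.4172×0.6405485) = 1.057749/1.267237 = 0.83469

u ≈ 0.83469c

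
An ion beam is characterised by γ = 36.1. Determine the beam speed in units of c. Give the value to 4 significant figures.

β ≈ 0.9996

β = √(1 − 1/γ²) = √(1 − 1/36.1²) = √(0.999233) = 0.9996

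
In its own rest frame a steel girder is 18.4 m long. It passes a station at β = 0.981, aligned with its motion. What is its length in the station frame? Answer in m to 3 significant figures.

γ = 1/√(1 − 0.981²) = 5.1544
Length contraction: L = L₀/γ = 18.4/5.1544 = 3.57 m

L ≈ 3.57 m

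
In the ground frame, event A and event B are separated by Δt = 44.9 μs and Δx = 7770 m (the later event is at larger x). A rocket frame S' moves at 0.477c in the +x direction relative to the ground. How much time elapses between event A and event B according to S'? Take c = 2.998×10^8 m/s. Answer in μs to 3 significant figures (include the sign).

γ = 1/√(1 − 0.477²) = 1.1378
Δt' = γ(Δt − vΔx/c²) = 1.1378 × (44.9 μs − 0.477×7770 m / (2.998×10^8 m/s))
= 1.1378 × (32.537 μs) = 37.0 μs

Δt' ≈ 37.0 μs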